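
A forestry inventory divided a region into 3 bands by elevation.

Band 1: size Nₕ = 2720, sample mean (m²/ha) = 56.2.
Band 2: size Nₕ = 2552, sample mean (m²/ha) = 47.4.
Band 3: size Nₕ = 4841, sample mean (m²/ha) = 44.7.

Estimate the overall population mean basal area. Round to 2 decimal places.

x̄_st = (Σ Nₕx̄ₕ) / (Σ Nₕ) = (2720·56.2 + 2552·47.4 + 4841·44.7) / 10113
= 490221.5 / 10113 = 48.4744... → 48.47.

48.47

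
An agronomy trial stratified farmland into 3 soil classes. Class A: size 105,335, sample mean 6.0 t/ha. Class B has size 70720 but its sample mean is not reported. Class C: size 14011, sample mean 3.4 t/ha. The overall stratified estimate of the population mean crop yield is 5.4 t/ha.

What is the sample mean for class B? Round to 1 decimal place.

4.9

Σ Nₕx̄ₕ = N·μ, so 70720·x̄_B = 190066·5.4 − (105335·6.0 + 14011·3.4).
= 1026356.4 − 679647.4 = 346709.
x̄_B = 346709 / 70720 = 4.903... → 4.9.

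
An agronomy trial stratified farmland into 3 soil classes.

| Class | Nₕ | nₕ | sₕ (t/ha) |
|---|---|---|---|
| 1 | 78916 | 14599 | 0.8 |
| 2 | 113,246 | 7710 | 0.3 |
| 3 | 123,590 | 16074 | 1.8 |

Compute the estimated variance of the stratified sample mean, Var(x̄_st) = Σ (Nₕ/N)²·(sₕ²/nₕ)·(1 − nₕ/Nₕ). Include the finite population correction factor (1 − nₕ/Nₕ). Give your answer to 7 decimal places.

N = 315752. Term for each stratum: Wₕ²sₕ²/nₕ·(1−nₕ/Nₕ).
Var(x̄_st) = 0.0000022318 + 0.0000013993 + 0.0000268649 = 0.0000304960 → 0.0000305.

0.0000305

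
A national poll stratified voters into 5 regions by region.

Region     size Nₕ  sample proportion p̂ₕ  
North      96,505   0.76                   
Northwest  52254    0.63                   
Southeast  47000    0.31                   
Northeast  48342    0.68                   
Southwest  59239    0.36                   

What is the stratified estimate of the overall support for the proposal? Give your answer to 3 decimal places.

0.577

Wₕ = Nₕ/N with N = 303340: 0.3181, 0.1723, 0.1549, 0.1594, 0.1953.
p̂_st = 0.3181·0.76 + 0.1723·0.63 + 0.1549·0.31 + 0.1594·0.68 + 0.1953·0.36 ≈ 0.57702... → 0.577.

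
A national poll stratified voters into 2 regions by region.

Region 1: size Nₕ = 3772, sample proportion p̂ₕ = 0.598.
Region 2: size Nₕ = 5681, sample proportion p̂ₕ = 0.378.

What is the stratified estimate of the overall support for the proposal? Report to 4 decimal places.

N = 3772 + 5681 = 9453.
Overall proportion = Σ (Nₕ/N)·p̂ₕ.
Σ Nₕp̂ₕ = 2255.656 + 2147.418 = 4403.074.
4403.074 / 9453 = 0.465786... → 0.4658.

0.4658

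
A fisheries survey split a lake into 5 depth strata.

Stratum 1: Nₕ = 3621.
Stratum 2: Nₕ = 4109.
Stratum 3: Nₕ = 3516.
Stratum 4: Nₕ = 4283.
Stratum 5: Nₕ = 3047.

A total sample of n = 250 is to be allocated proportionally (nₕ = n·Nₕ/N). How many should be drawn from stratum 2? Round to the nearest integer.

Share of stratum 2 = 4109/18576 = 0.22120.
Allocate 250 × 0.22120 = 55.300... → 55.

55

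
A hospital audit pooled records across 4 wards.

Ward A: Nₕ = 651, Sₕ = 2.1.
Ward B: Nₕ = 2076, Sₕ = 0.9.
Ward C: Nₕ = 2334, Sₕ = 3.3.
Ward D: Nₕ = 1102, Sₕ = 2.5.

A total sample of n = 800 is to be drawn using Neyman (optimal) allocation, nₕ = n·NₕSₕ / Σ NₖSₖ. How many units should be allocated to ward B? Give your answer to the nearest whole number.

109

A: NₕSₕ = 651·2.1 = 1367.1
B: NₕSₕ = 2076·0.9 = 1868.4
C: NₕSₕ = 2334·3.3 = 7702.2
D: NₕSₕ = 1102·2.5 = 2755
Σ NₕSₕ = 13692.7.
n_B = 800·1868.4/13692.7 = 109.162... → 109.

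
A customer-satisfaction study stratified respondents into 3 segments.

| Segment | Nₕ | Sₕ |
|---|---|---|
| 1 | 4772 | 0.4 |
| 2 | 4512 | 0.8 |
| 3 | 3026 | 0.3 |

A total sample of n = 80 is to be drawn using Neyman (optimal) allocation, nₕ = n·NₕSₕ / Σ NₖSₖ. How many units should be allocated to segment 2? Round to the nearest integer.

1: NₕSₕ = 4772·0.4 = 1908.8
2: NₕSₕ = 4512·0.8 = 3609.6
3: NₕSₕ = 3026·0.3 = 907.8
Σ NₕSₕ = 6426.2.
n_2 = 80·3609.6/6426.2 = 44.936... → 45.

45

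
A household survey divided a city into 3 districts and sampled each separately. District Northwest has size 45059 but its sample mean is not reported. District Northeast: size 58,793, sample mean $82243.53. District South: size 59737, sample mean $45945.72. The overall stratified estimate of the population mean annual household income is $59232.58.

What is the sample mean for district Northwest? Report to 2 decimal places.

Σ Nₕx̄ₕ = N·μ, so 45059·x̄_Northwest = 163589·59232.58 − (58793·82243.53 + 59737·45945.72).
= 9689798529.62 − 7580003334.93 = 2109795194.69.
x̄_Northwest = 2109795194.69 / 45059 = 46822.9476... → 46822.95.

46822.95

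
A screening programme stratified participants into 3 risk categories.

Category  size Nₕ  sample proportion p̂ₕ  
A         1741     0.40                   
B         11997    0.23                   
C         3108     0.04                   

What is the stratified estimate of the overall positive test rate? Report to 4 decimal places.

Wₕ = Nₕ/N with N = 16846: 0.1033, 0.7122, 0.1845.
p̂_st = 0.1033·0.40 + 0.7122·0.23 + 0.1845·0.04 ≈ 0.212515... → 0.2125.

0.2125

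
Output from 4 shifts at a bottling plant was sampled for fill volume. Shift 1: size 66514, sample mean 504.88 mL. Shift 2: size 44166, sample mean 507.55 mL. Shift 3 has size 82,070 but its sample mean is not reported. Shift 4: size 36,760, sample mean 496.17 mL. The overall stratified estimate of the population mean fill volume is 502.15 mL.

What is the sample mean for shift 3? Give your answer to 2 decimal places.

499.71

Σ Nₕx̄ₕ = N·μ, so 82070·x̄_3 = 229510·502.15 − (66514·504.88 + 44166·507.55 + 36760·496.17).
= 115248446.5 − 74237250.82 = 41011195.68.
x̄_3 = 41011195.68 / 82070 = 499.7100... → 499.71.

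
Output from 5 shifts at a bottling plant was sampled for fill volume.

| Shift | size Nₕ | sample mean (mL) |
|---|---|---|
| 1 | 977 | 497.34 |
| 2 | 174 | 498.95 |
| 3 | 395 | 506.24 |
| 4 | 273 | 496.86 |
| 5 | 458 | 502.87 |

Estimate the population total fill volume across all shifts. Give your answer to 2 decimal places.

1138640.52

1: 977·497.34 = 485901.18
2: 174·498.95 = 86817.3
3: 395·506.24 = 199964.8
4: 273·496.86 = 135642.78
5: 458·502.87 = 230314.46
τ̂ = Σ Nₕx̄ₕ = 1138640.52.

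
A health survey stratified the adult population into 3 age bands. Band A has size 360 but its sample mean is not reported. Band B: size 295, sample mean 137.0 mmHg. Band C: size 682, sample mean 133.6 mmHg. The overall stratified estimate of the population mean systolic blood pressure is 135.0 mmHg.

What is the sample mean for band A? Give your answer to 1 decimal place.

N = 360 + 295 + 682 = 1337.
Overall total = μ·N = 135.0·1337 = 180495.
Subtract the known strata: 295·137.0 + 682·133.6 = 131530.2.
Remaining total for band A: 180495 − 131530.2 = 48964.8.
Divide by its size: 48964.8 / 360 = 136.013... → 136.0.

136.0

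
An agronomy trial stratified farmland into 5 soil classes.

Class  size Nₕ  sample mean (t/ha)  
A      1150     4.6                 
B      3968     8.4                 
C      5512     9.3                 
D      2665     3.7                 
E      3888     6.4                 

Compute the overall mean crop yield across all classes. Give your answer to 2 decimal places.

N = 1150 + 3968 + 5512 + 2665 + 3888 = 17183.
The stratified mean weights each stratum mean by its population share Nₕ/N.
Σ Nₕx̄ₕ = 1150·4.6 + 3968·8.4 + 5512·9.3 + 2665·3.7 + 3888·6.4 = 5290 + 33331.2 + 51261.6 + 9860.5 + 24883.2 = 124626.5.
Divide by N: 124626.5 / 17183 = 7.2529... → 7.25.

7.25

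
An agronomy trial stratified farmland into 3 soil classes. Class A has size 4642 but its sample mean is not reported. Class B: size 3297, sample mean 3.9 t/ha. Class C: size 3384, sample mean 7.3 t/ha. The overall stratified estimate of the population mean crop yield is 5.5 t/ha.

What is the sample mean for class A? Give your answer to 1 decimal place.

5.3

N = 4642 + 3297 + 3384 = 11323.
Overall total = μ·N = 5.5·11323 = 62276.5.
Subtract the known strata: 3297·3.9 + 3384·7.3 = 37561.5.
Remaining total for class A: 62276.5 − 37561.5 = 24715.
Divide by its size: 24715 / 4642 = 5.324... → 5.3.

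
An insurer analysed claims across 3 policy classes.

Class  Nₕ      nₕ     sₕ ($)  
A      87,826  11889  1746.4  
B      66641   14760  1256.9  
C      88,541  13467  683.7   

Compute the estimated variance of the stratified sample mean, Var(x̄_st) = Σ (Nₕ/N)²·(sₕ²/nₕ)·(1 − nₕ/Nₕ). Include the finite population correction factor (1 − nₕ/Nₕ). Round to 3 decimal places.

N = 243008. Term for each stratum: Wₕ²sₕ²/nₕ·(1−nₕ/Nₕ).
Var(x̄_st) = 28.971936 + 6.266482 + 3.907087 = 39.145505 → 39.146.

39.146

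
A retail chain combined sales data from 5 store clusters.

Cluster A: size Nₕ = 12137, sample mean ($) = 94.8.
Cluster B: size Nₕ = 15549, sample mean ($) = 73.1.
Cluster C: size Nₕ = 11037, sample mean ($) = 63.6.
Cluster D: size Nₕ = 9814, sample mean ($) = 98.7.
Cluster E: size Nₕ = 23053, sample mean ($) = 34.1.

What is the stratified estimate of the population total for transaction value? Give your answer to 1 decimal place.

A: 12137·94.8 = 1150587.6
B: 15549·73.1 = 1136631.9
C: 11037·63.6 = 701953.2
D: 9814·98.7 = 968641.8
E: 23053·34.1 = 786107.3
τ̂ = Σ Nₕx̄ₕ = 4743921.8.

4743921.8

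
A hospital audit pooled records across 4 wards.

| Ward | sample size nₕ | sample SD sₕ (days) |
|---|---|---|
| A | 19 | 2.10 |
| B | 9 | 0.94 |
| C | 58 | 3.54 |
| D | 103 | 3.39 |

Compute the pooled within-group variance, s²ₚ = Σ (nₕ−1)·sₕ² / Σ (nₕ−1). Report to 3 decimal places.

10.665

A: (19−1)·2.10² = 18·4.41 = 79.38
B: (9−1)·0.94² = 8·0.8836 = 7.0688
C: (58−1)·3.54² = 57·12.5316 = 714.3012
D: (103−1)·3.39² = 102·11.4921 = 1172.1942
Numerator = 1972.9442; denominator = Σ(nₕ−1) = 185.
s²ₚ = 1972.9442/185 = 10.66456... → 10.665.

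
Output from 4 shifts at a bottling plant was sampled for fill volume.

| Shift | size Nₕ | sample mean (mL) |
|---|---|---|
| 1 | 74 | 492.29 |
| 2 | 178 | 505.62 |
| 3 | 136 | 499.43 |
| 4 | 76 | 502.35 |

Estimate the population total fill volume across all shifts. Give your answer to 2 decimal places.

232530.90

Population total = Σ Nₕ·x̄ₕ (each stratum's size times its mean).
74·492.29 + 178·505.62 + 136·499.43 + 76·502.35 = 36429.46 + 90000.36 + 67922.48 + 38178.6 = 232530.90.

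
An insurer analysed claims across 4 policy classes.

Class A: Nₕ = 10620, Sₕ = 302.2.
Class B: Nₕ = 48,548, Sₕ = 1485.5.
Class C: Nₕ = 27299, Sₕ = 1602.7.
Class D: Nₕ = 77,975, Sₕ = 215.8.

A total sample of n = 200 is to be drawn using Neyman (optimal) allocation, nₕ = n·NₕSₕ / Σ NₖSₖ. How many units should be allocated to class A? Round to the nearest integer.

5

Σ NₕSₕ = 10620·302.2 + 48548·1485.5 + 27299·1602.7 + 77975·215.8 = 135906530.3.
Share for A: 3209364/135906530.3 = 0.02361.
n_A = 200 × 0.02361 = 4.723... → 5.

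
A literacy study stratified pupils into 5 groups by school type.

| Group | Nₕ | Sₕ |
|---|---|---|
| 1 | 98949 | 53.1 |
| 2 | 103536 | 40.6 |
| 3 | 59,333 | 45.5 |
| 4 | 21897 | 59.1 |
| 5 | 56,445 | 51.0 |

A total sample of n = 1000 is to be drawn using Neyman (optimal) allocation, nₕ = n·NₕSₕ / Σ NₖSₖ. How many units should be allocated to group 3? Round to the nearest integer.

165

1: NₕSₕ = 98949·53.1 = 5254191.9
2: NₕSₕ = 103536·40.6 = 4203561.6
3: NₕSₕ = 59333·45.5 = 2699651.5
4: NₕSₕ = 21897·59.1 = 1294112.7
5: NₕSₕ = 56445·51.0 = 2878695
Σ NₕSₕ = 16330212.7.
n_3 = 1000·2699651.5/16330212.7 = 165.316... → 165.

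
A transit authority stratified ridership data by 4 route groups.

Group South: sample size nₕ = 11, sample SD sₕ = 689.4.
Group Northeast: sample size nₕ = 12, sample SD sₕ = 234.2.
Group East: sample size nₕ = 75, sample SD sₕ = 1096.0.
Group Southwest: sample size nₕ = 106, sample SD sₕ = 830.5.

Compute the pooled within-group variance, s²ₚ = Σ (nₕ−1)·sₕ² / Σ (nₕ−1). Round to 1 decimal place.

833338.6

South: (11−1)·689.4² = 10·475272.36 = 4752723.6
Northeast: (12−1)·234.2² = 11·54849.64 = 603346.04
East: (75−1)·1096.0² = 74·1201216 = 88889984
Southwest: (106−1)·830.5² = 105·689730.25 = 72421676.25
Numerator = 166667729.89; denominator = Σ(nₕ−1) = 200.
s²ₚ = 166667729.89/200 = 833338.649... → 833338.6.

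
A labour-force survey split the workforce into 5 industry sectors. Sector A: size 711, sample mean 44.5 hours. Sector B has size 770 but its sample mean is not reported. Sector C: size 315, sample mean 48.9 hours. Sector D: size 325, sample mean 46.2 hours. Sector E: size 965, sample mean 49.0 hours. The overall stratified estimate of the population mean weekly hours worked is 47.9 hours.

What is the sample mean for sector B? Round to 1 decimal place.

50.0

N = 711 + 770 + 315 + 325 + 965 = 3086.
Overall total = μ·N = 47.9·3086 = 147819.4.
Subtract the known strata: 711·44.5 + 315·48.9 + 325·46.2 + 965·49.0 = 109343.
Remaining total for sector B: 147819.4 − 109343 = 38476.4.
Divide by its size: 38476.4 / 770 = 49.969... → 50.0.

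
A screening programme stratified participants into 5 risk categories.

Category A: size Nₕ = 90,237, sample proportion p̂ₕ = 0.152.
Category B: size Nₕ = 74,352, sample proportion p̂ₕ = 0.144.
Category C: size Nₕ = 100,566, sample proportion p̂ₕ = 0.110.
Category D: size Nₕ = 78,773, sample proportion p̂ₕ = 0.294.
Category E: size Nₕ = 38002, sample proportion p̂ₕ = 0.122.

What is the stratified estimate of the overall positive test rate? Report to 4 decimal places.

0.1657

Wₕ = Nₕ/N with N = 381930: 0.2363, 0.1947, 0.2633, 0.2062, 0.0995.
p̂_st = 0.2363·0.152 + 0.1947·0.144 + 0.2633·0.110 + 0.2062·0.294 + 0.0995·0.122 ≈ 0.165686... → 0.1657.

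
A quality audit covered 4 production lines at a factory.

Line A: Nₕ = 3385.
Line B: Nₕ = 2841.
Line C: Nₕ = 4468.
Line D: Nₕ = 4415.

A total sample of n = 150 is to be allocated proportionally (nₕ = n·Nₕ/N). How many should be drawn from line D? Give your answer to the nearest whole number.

Share of line D = 4415/15109 = 0.29221.
Allocate 150 × 0.29221 = 43.831... → 44.

44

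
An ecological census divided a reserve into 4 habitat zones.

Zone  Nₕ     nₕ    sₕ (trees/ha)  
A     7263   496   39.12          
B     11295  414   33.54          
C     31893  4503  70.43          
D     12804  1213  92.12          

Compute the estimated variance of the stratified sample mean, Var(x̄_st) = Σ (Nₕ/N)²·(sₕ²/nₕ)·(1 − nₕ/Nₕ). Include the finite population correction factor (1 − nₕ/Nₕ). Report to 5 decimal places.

N = 63255; Wₕ = Nₕ/N.
zone A: (7263/63255)²·39.12²/496·(1 − 496/7263) = 0.03789994
zone B: (11295/63255)²·33.54²/414·(1 − 414/11295) = 0.08346244
zone C: (31893/63255)²·70.43²/4503·(1 − 4503/31893) = 0.24049780
zone D: (12804/63255)²·92.12²/1213·(1 − 1213/12804) = 0.25949196
Sum = 0.62135215 → 0.62135.

0.62135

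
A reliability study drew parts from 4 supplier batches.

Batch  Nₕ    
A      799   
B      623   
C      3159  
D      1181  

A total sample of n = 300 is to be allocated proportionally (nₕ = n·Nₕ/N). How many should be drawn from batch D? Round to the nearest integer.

61

N = 799 + 623 + 3159 + 1181 = 5762.
n_D = 300·1181/5762 = 61.489... → 61.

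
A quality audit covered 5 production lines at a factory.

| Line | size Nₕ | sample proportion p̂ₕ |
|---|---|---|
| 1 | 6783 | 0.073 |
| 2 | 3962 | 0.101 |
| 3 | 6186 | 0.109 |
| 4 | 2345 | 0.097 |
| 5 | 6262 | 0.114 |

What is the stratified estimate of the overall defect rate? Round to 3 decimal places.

0.098

N = 6783 + 3962 + 6186 + 2345 + 6262 = 25538.
Overall proportion = Σ (Nₕ/N)·p̂ₕ.
Σ Nₕp̂ₕ = 495.159 + 400.162 + 674.274 + 227.465 + 713.868 = 2510.928.
2510.928 / 25538 = 0.09832... → 0.098.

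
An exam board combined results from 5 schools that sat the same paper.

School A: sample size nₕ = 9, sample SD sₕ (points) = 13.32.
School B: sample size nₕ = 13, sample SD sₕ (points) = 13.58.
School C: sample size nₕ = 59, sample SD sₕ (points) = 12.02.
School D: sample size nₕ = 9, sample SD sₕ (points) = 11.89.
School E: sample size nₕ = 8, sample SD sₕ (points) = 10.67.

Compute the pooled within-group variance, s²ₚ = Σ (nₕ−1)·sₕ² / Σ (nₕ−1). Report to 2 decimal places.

149.89

Degrees of freedom: 8 + 12 + 58 + 8 + 7 = 93.
Σ(nₕ−1)sₕ² = 8·177.4224 + 12·184.4164 + 58·144.4804 + 8·141.3721 + 7·113.8489 = 13940.1583.
s²ₚ = 13940.1583 / 93 = 149.8942... → 149.89.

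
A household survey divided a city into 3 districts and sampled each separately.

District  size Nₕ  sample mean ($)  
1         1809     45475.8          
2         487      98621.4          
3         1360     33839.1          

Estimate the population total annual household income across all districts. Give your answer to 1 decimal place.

Population total = Σ Nₕ·x̄ₕ (each stratum's size times its mean).
1809·45475.8 + 487·98621.4 + 1360·33839.1 = 82265722.2 + 48028621.8 + 46021176 = 176315520.0.

176315520.0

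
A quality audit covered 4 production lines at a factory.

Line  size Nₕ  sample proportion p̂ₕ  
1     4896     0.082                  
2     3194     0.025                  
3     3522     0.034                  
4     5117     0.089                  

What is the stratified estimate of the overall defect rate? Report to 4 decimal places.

N = 4896 + 3194 + 3522 + 5117 = 16729.
Overall proportion = Σ (Nₕ/N)·p̂ₕ.
Σ Nₕp̂ₕ = 401.472 + 79.85 + 119.748 + 455.413 = 1056.483.
1056.483 / 16729 = 0.063153... → 0.0632.

0.0632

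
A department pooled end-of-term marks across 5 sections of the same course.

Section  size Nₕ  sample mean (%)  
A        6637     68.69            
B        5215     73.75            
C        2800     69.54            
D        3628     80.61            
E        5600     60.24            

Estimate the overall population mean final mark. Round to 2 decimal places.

x̄_st = (Σ Nₕx̄ₕ) / (Σ Nₕ) = (6637·68.69 + 5215·73.75 + 2800·69.54 + 3628·80.61 + 5600·60.24) / 23880
= 1665010.86 / 23880 = 69.7241... → 69.72.

69.72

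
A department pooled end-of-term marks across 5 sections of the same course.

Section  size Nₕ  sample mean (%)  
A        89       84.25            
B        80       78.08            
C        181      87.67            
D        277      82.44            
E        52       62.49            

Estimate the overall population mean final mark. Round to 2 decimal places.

82.03

N = 89 + 80 + 181 + 277 + 52 = 679.
Overall mean = Σ (Nₕ/N)·x̄ₕ — weight by population share, not a simple average.
Σ Nₕx̄ₕ = 89·84.25 + 80·78.08 + 181·87.67 + 277·82.44 + 52·62.49 = 7498.25 + 6246.4 + 15868.27 + 22835.88 + 3249.48 = 55698.28.
Divide by N: 55698.28 / 679 = 82.0299... → 82.03.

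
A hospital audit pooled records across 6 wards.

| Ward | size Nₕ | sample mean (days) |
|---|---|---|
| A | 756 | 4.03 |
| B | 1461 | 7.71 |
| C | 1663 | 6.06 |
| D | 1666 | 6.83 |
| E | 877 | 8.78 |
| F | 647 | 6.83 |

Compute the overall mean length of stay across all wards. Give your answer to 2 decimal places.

6.77

x̄_st = (Σ Nₕx̄ₕ) / (Σ Nₕ) = (756·4.03 + 1461·7.71 + 1663·6.06 + 1666·6.83 + 877·8.78 + 647·6.83) / 7070
= 47886.62 / 7070 = 6.7732... → 6.77.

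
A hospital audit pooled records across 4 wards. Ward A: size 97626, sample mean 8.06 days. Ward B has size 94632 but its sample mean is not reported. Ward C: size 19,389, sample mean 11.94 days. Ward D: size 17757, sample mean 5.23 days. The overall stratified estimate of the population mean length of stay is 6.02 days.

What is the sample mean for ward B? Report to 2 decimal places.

N = 97626 + 94632 + 19389 + 17757 = 229404.
Overall total = μ·N = 6.02·229404 = 1381012.08.
Subtract the known strata: 97626·8.06 + 19389·11.94 + 17757·5.23 = 1111239.33.
Remaining total for ward B: 1381012.08 − 1111239.33 = 269772.75.
Divide by its size: 269772.75 / 94632 = 2.8508... → 2.85.

2.85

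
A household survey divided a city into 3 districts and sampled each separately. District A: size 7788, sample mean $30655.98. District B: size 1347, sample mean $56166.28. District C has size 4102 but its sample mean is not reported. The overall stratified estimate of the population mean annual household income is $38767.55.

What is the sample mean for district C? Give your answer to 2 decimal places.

N = 7788 + 1347 + 4102 = 13237.
Overall total = μ·N = 38767.55·13237 = 513166059.35.
Subtract the known strata: 7788·30655.98 + 1347·56166.28 = 314404751.4.
Remaining total for district C: 513166059.35 − 314404751.4 = 198761307.95.
Divide by its size: 198761307.95 / 4102 = 48454.7313... → 48454.73.

48454.73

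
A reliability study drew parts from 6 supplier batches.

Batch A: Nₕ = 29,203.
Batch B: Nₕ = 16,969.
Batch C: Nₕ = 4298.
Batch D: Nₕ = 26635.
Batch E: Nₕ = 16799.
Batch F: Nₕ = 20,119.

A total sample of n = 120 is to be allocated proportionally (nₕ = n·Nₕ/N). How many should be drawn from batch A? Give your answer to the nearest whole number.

31

Share of batch A = 29203/114023 = 0.25611.
Allocate 120 × 0.25611 = 30.734... → 31.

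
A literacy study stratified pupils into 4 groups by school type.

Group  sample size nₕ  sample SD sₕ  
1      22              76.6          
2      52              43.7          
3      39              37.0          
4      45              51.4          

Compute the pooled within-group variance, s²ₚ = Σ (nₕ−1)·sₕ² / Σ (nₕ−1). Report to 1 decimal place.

2525.2

Degrees of freedom: 21 + 51 + 38 + 44 = 154.
Σ(nₕ−1)sₕ² = 21·5867.56 + 51·1909.69 + 38·1369 + 44·2641.96 = 388881.19.
s²ₚ = 388881.19 / 154 = 2525.203... → 2525.2.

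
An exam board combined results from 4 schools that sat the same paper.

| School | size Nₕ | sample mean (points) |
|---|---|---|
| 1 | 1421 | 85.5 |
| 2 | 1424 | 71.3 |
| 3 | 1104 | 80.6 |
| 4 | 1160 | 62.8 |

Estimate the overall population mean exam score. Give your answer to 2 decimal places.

x̄_st = (Σ Nₕx̄ₕ) / (Σ Nₕ) = (1421·85.5 + 1424·71.3 + 1104·80.6 + 1160·62.8) / 5109
= 384857.1 / 5109 = 75.3292... → 75.33.

75.33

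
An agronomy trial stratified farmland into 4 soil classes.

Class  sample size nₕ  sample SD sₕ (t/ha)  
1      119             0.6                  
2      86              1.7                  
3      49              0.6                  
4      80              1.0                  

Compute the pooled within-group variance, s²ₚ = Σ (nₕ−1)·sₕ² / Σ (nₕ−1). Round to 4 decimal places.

1.1649

1: (119−1)·0.6² = 118·0.36 = 42.48
2: (86−1)·1.7² = 85·2.89 = 245.65
3: (49−1)·0.6² = 48·0.36 = 17.28
4: (80−1)·1.0² = 79·1 = 79
Numerator = 384.41; denominator = Σ(nₕ−1) = 330.
s²ₚ = 384.41/330 = 1.164879... → 1.1649.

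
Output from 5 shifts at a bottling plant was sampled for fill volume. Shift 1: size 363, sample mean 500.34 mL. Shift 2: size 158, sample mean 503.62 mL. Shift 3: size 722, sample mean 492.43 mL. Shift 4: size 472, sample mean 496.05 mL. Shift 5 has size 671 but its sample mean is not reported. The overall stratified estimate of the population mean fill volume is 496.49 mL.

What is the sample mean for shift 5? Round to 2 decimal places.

Σ Nₕx̄ₕ = N·μ, so 671·x̄_5 = 2386·496.49 − (363·500.34 + 158·503.62 + 722·492.43 + 472·496.05).
= 1184625.14 − 850865.44 = 333759.7.
x̄_5 = 333759.7 / 671 = 497.4064... → 497.41.

497.41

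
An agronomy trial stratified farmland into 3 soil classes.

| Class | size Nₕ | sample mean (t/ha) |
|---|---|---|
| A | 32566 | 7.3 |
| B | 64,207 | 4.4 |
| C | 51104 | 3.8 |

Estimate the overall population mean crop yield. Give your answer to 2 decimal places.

4.83

N = 32566 + 64207 + 51104 = 147877.
Overall mean = Σ (Nₕ/N)·x̄ₕ — weight by population share, not a simple average.
Σ Nₕx̄ₕ = 32566·7.3 + 64207·4.4 + 51104·3.8 = 237731.8 + 282510.8 + 194195.2 = 714437.8.
Divide by N: 714437.8 / 147877 = 4.8313... → 4.83.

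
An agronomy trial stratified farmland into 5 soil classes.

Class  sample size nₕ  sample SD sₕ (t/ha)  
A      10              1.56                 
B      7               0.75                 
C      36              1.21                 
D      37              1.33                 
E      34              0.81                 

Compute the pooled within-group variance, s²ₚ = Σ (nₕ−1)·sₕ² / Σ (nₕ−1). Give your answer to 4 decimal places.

1.3601

A: (10−1)·1.56² = 9·2.4336 = 21.9024
B: (7−1)·0.75² = 6·0.5625 = 3.375
C: (36−1)·1.21² = 35·1.4641 = 51.2435
D: (37−1)·1.33² = 36·1.7689 = 63.6804
E: (34−1)·0.81² = 33·0.6561 = 21.6513
Numerator = 161.8526; denominator = Σ(nₕ−1) = 119.
s²ₚ = 161.8526/119 = 1.360106... → 1.3601.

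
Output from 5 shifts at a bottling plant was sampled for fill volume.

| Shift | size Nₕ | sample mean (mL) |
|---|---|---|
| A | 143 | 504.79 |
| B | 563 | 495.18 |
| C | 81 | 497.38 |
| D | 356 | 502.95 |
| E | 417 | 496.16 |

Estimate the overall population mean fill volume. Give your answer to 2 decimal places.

498.21

N = 1560; weights Wₕ = Nₕ/N = (0.0917, 0.3609, 0.0519, 0.2282, 0.2673).
x̄_st = Σ Wₕ·x̄ₕ = 0.0917·504.79 + 0.3609·495.18 + 0.0519·497.38 + 0.2282·502.95 + 0.2673·496.16 ≈ 498.2103...
→ 498.21.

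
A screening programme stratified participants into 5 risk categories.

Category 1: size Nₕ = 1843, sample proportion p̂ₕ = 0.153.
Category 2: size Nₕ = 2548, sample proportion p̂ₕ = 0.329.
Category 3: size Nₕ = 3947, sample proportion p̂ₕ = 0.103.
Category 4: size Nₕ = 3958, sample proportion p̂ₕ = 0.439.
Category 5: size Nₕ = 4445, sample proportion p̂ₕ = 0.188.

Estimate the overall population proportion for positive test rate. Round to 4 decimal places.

Wₕ = Nₕ/N with N = 16741: 0.1101, 0.1522, 0.2358, 0.2364, 0.2655.
p̂_st = 0.1101·0.153 + 0.1522·0.329 + 0.2358·0.103 + 0.2364·0.439 + 0.2655·0.188 ≈ 0.244910... → 0.2449.

0.2449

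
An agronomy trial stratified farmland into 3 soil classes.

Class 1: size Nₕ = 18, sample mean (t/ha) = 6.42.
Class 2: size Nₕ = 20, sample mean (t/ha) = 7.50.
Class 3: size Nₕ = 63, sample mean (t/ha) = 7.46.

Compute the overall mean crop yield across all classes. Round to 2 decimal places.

7.28

x̄_st = (Σ Nₕx̄ₕ) / (Σ Nₕ) = (18·6.42 + 20·7.50 + 63·7.46) / 101
= 735.54 / 101 = 7.2826... → 7.28.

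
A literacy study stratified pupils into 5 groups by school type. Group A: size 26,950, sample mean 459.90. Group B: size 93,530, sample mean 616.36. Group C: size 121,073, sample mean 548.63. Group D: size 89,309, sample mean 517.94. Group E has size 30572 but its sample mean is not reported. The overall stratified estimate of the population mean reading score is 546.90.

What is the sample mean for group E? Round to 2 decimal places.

N = 26950 + 93530 + 121073 + 89309 + 30572 = 361434.
Overall total = μ·N = 546.90·361434 = 197668254.6.
Subtract the known strata: 26950·459.90 + 93530·616.36 + 121073·548.63 + 89309·517.94 = 182723439.25.
Remaining total for group E: 197668254.6 − 182723439.25 = 14944815.35.
Divide by its size: 14944815.35 / 30572 = 488.8400... → 488.84.

488.84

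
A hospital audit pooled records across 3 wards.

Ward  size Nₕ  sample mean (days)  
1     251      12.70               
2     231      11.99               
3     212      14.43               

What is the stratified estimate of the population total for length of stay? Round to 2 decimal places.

1: 251·12.70 = 3187.7
2: 231·11.99 = 2769.69
3: 212·14.43 = 3059.16
τ̂ = Σ Nₕx̄ₕ = 9016.55.

9016.55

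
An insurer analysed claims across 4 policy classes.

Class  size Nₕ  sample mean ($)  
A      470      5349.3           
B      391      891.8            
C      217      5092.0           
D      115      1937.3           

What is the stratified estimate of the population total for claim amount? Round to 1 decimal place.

4190618.3

A: 470·5349.3 = 2514171
B: 391·891.8 = 348693.8
C: 217·5092.0 = 1104964
D: 115·1937.3 = 222789.5
τ̂ = Σ Nₕx̄ₕ = 4190618.3.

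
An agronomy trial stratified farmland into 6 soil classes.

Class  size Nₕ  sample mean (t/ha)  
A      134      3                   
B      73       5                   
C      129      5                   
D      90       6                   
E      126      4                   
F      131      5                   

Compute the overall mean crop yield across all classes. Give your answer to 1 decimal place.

4.6

N = 683; weights Wₕ = Nₕ/N = (0.1962, 0.1069, 0.1889, 0.1318, 0.1845, 0.1918).
x̄_st = Σ Wₕ·x̄ₕ = 0.1962·3 + 0.1069·5 + 0.1889·5 + 0.1318·6 + 0.1845·4 + 0.1918·5 ≈ 4.555...
→ 4.6.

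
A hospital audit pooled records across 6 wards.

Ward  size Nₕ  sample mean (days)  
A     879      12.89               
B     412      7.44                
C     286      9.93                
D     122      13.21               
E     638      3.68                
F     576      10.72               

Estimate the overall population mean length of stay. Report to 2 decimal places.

9.40

N = 879 + 412 + 286 + 122 + 638 + 576 = 2913.
Weight each subgroup mean by Nₕ/N and sum.
Σ Nₕx̄ₕ = 879·12.89 + 412·7.44 + 286·9.93 + 122·13.21 + 638·3.68 + 576·10.72 = 11330.31 + 3065.28 + 2839.98 + 1611.62 + 2347.84 + 6174.72 = 27369.75.
Divide by N: 27369.75 / 2913 = 9.3957... → 9.40.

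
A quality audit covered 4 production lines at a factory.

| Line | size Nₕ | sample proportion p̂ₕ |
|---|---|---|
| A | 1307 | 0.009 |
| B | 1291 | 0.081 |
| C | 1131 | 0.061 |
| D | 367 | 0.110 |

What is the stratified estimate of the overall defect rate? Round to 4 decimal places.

0.0551

Wₕ = Nₕ/N with N = 4096: 0.3191, 0.3152, 0.2761, 0.0896.
p̂_st = 0.3191·0.009 + 0.3152·0.081 + 0.2761·0.061 + 0.0896·0.110 ≈ 0.055101... → 0.0551.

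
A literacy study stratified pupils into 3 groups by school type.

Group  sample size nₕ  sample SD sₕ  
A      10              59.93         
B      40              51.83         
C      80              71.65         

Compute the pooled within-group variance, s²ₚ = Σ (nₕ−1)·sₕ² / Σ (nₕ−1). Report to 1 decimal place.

4272.9

A: (10−1)·59.93² = 9·3591.6049 = 32324.4441
B: (40−1)·51.83² = 39·2686.3489 = 104767.6071
C: (80−1)·71.65² = 79·5133.7225 = 405564.0775
Numerator = 542656.1287; denominator = Σ(nₕ−1) = 127.
s²ₚ = 542656.1287/127 = 4272.883... → 4272.9.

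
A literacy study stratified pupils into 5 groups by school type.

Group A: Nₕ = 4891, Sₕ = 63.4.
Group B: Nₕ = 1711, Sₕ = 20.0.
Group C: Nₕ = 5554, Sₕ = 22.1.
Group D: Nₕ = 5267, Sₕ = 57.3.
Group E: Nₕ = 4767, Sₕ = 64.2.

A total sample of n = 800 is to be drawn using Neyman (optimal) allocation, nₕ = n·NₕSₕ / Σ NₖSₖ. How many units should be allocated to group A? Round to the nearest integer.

231

Σ NₕSₕ = 4891·63.4 + 1711·20.0 + 5554·22.1 + 5267·57.3 + 4767·64.2 = 1074893.3.
Share for A: 310089.4/1074893.3 = 0.28848.
n_A = 800 × 0.28848 = 230.787... → 231.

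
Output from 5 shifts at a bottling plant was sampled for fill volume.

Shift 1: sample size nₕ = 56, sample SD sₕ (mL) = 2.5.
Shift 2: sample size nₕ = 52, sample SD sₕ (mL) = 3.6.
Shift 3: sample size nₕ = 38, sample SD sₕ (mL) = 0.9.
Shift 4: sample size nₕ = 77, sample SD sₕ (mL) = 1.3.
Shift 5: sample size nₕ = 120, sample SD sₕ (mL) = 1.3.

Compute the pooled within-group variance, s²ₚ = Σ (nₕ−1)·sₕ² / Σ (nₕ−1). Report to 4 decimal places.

1: (56−1)·2.5² = 55·6.25 = 343.75
2: (52−1)·3.6² = 51·12.96 = 660.96
3: (38−1)·0.9² = 37·0.81 = 29.97
4: (77−1)·1.3² = 76·1.69 = 128.44
5: (120−1)·1.3² = 119·1.69 = 201.11
Numerator = 1364.23; denominator = Σ(nₕ−1) = 338.
s²ₚ = 1364.23/338 = 4.036183... → 4.0362.

4.0362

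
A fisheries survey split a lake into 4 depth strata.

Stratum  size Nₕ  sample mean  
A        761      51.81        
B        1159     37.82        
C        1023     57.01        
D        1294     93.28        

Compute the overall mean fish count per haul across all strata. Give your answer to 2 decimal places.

61.90

N = 761 + 1159 + 1023 + 1294 = 4237.
The stratified mean weights each stratum mean by its population share Nₕ/N.
Σ Nₕx̄ₕ = 761·51.81 + 1159·37.82 + 1023·57.01 + 1294·93.28 = 39427.41 + 43833.38 + 58321.23 + 120704.32 = 262286.34.
Divide by N: 262286.34 / 4237 = 61.9038... → 61.90.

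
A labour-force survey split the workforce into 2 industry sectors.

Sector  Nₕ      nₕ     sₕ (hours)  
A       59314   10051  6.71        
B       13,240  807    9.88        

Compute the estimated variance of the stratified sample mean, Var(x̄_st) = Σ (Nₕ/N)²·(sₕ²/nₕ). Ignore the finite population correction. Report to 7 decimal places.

0.0070219

N = 72554; Wₕ = Nₕ/N.
sector A: (59314/72554)²·6.71²/10051 = 0.0029938323
sector B: (13240/72554)²·9.88²/807 = 0.0040280384
Sum = 0.0070218707 → 0.0070219.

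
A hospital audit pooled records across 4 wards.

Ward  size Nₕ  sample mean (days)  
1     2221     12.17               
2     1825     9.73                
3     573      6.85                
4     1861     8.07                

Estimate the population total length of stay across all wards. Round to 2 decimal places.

Estimate total by summing Nₕ·x̄ₕ over strata.
2221·12.17 + 1825·9.73 + 573·6.85 + 1861·8.07 = 27029.57 + 17757.25 + 3925.05 + 15018.27 = 63730.14.

63730.14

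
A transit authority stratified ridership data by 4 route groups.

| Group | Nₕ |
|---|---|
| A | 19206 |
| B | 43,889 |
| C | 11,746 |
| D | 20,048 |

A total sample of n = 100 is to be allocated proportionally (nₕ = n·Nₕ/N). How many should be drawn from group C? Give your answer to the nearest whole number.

12

Share of group C = 11746/94889 = 0.12379.
Allocate 100 × 0.12379 = 12.379... → 12.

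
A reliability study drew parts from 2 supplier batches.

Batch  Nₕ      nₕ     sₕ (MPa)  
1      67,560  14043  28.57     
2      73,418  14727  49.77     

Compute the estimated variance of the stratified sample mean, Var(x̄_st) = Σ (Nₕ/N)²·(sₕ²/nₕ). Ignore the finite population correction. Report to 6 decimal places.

0.058965

N = 140978; Wₕ = Nₕ/N.
batch 1: (67560/140978)²·28.57²/14043 = 0.013348645
batch 2: (73418/140978)²·49.77²/14727 = 0.045616652
Sum = 0.058965296 → 0.058965.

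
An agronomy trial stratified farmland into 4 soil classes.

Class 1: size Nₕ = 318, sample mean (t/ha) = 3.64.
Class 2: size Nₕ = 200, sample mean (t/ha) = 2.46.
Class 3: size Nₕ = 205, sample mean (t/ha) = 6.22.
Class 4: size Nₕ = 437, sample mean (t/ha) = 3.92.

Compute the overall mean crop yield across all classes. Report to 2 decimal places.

4.00

N = 318 + 200 + 205 + 437 = 1160.
Weight each subgroup mean by Nₕ/N and sum.
Σ Nₕx̄ₕ = 318·3.64 + 200·2.46 + 205·6.22 + 437·3.92 = 1157.52 + 492 + 1275.1 + 1713.04 = 4637.66.
Divide by N: 4637.66 / 1160 = 3.9980... → 4.00.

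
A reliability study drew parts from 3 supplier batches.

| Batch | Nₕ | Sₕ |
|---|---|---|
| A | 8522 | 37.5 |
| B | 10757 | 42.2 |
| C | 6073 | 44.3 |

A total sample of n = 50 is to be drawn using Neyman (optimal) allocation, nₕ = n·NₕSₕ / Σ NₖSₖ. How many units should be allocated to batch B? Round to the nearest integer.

A: NₕSₕ = 8522·37.5 = 319575
B: NₕSₕ = 10757·42.2 = 453945.4
C: NₕSₕ = 6073·44.3 = 269033.9
Σ NₕSₕ = 1042554.3.
n_B = 50·453945.4/1042554.3 = 21.771... → 22.

22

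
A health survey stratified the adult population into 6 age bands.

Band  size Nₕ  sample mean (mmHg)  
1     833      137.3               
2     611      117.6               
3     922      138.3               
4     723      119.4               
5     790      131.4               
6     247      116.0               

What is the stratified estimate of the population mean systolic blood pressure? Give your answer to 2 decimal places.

x̄_st = (Σ Nₕx̄ₕ) / (Σ Nₕ) = (833·137.3 + 611·117.6 + 922·138.3 + 723·119.4 + 790·131.4 + 247·116.0) / 4126
= 532521.3 / 4126 = 129.0648... → 129.06.

129.06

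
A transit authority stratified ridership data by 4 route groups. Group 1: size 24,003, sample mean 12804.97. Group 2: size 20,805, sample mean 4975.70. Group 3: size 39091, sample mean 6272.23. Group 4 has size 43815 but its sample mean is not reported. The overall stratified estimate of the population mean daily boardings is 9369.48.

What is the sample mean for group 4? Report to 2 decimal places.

N = 24003 + 20805 + 39091 + 43815 = 127714.
Overall total = μ·N = 9369.48·127714 = 1196613768.72.
Subtract the known strata: 24003·12804.97 + 20805·4975.70 + 39091·6272.23 = 656064876.34.
Remaining total for group 4: 1196613768.72 − 656064876.34 = 540548892.38.
Divide by its size: 540548892.38 / 43815 = 12337.0739... → 12337.07.

12337.07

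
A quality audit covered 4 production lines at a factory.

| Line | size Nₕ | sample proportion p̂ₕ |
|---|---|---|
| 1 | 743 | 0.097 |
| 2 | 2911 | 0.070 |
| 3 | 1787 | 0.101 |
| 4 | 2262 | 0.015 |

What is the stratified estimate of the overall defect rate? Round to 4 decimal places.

0.0636

Wₕ = Nₕ/N with N = 7703: 0.0965, 0.3779, 0.2320, 0.2937.
p̂_st = 0.0965·0.097 + 0.3779·0.070 + 0.2320·0.101 + 0.2937·0.015 ≈ 0.063645... → 0.0636.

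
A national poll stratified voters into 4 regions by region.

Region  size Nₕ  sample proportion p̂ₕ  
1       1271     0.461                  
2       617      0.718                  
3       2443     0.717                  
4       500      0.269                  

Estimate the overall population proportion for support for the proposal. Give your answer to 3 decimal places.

N = 1271 + 617 + 2443 + 500 = 4831.
Overall proportion = Σ (Nₕ/N)·p̂ₕ.
Σ Nₕp̂ₕ = 585.931 + 443.006 + 1751.631 + 134.5 = 2915.068.
2915.068 / 4831 = 0.60341... → 0.603.

0.603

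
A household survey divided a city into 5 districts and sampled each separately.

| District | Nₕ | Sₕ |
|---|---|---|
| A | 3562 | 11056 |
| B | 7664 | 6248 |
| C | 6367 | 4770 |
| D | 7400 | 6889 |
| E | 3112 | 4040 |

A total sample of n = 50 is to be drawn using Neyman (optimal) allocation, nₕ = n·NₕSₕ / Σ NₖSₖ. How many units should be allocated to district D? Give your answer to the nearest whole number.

14

Σ NₕSₕ = 3562·11056 + 7664·6248 + 6367·4770 + 7400·6889 + 3112·4040 = 181187814.
Share for D: 50978600/181187814 = 0.28136.
n_D = 50 × 0.28136 = 14.068... → 14.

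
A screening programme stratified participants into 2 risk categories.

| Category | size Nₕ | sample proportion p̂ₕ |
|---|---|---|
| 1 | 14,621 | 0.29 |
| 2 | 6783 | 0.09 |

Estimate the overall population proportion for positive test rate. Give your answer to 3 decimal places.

Wₕ = Nₕ/N with N = 21404: 0.6831, 0.3169.
p̂_st = 0.6831·0.29 + 0.3169·0.09 ≈ 0.22662... → 0.227.

0.227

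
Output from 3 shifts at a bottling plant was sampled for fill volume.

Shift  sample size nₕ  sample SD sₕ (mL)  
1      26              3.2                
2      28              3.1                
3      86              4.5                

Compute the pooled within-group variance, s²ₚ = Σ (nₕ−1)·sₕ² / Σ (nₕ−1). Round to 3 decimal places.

1: (26−1)·3.2² = 25·10.24 = 256
2: (28−1)·3.1² = 27·9.61 = 259.47
3: (86−1)·4.5² = 85·20.25 = 1721.25
Numerator = 2236.72; denominator = Σ(nₕ−1) = 137.
s²ₚ = 2236.72/137 = 16.32642... → 16.326.

16.326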